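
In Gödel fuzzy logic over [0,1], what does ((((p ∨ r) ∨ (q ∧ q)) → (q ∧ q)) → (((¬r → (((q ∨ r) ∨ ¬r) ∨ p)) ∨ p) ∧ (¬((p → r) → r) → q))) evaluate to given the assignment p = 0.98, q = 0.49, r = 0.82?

1.00

(p ∨ r) = max(0.98, 0.82) = 0.98
(q ∧ q) = min(0.49, 0.49) = 0.49
((p ∨ r) ∨ (q ∧ q)) = max(0.98, 0.49) = 0.98
(q ∧ q) = min(0.49, 0.49) = 0.49
(((p ∨ r) ∨ (q ∧ q)) → (q ∧ q)): 0.98 > 0.49, so result = 0.49
¬r: Gödel ¬ of 0.82 = 0 (operand ≠ 0)
(q ∨ r) = max(0.49, 0.82) = 0.82
¬r: Gödel ¬ of 0.82 = 0 (operand ≠ 0)
((q ∨ r) ∨ ¬r) = max(0.82, 0) = 0.82
(((q ∨ r) ∨ ¬r) ∨ p) = max(0.82, 0.98) = 0.98
(¬r → (((q ∨ r) ∨ ¬r) ∨ p)): 0 ≤ 0.98, so result = 1
((¬r → (((q ∨ r) ∨ ¬r) ∨ p)) ∨ p) = max(1, 0.98) = 1
(p → r): 0.98 > 0.82, so result = 0.82
((p → r) → r): 0.82 ≤ 0.82, so result = 1
¬((p → r) → r): Gödel ¬ of 1 = 0 (operand ≠ 0)
(¬((p → r) → r) → q): 0 ≤ 0.49, so result = 1
(((¬r → (((q ∨ r) ∨ ¬r) ∨ p)) ∨ p) ∧ (¬((p → r) → r) → q)) = min(1, 1) = 1
((((p ∨ r) ∨ (q ∧ q)) → (q ∧ q)) → (((¬r → (((q ∨ r) ∨ ¬r) ∨ p)) ∨ p) ∧ (¬((p → r) → r) → q))): 0.49 ≤ 1, so result = 1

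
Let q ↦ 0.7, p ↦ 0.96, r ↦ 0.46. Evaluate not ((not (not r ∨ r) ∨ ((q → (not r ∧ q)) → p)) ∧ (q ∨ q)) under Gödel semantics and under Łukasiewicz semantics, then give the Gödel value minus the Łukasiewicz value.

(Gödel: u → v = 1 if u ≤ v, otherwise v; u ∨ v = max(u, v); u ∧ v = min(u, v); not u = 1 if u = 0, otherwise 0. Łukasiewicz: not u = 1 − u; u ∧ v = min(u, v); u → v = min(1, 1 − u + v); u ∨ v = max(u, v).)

Gödel evaluation:
  not r: Gödel ¬ of 0.46 = 0 (operand ≠ 0)
  (not r ∨ r) = max(0, 0.46) = 0.46
  not (not r ∨ r): Gödel ¬ of 0.46 = 0 (operand ≠ 0)
  not r: Gödel ¬ of 0.46 = 0 (operand ≠ 0)
  (not r ∧ q) = min(0, 0.7) = 0
  (q → (not r ∧ q)): 0.7 > 0, so result = 0
  ((q → (not r ∧ q)) → p): 0 ≤ 0.96, so result = 1
  (not (not r ∨ r) ∨ ((q → (not r ∧ q)) → p)) = max(0, 1) = 1
  (q ∨ q) = max(0.7, 0.7) = 0.7
  ((not (not r ∨ r) ∨ ((q → (not r ∧ q)) → p)) ∧ (q ∨ q)) = min(1, 0.7) = 0.7
  not ((not (not r ∨ r) ∨ ((q → (not r ∧ q)) → p)) ∧ (q ∨ q)): Gödel ¬ of 0.7 = 0 (operand ≠ 0)
  Gödel value = 0
Łukasiewicz evaluation:
  not r: Łukasiewicz ¬ gives 1 − 0.46 = 0.54
  (not r ∨ r) = max(0.54, 0.46) = 0.54
  not (not r ∨ r): Łukasiewicz ¬ gives 1 − 0.54 = 0.46
  not r: Łukasiewicz ¬ gives 1 − 0.46 = 0.54
  (not r ∧ q) = min(0.54, 0.7) = 0.54
  (q → (not r ∧ q)): min(1, 1 − 0.7 + 0.54) = 0.84
  ((q → (not r ∧ q)) → p): min(1, 1 − 0.84 + 0.96) = 1
  (not (not r ∨ r) ∨ ((q → (not r ∧ q)) → p)) = max(0.46, 1) = 1
  (q ∨ q) = max(0.7, 0.7) = 0.7
  ((not (not r ∨ r) ∨ ((q → (not r ∧ q)) → p)) ∧ (q ∨ q)) = min(1, 0.7) = 0.7
  not ((not (not r ∨ r) ∨ ((q → (not r ∧ q)) → p)) ∧ (q ∨ q)): Łukasiewicz ¬ gives 1 − 0.7 = 0.3
  Łukasiewicz value = 0.3
Difference: 0 − 0.3 = -0.30

-0.30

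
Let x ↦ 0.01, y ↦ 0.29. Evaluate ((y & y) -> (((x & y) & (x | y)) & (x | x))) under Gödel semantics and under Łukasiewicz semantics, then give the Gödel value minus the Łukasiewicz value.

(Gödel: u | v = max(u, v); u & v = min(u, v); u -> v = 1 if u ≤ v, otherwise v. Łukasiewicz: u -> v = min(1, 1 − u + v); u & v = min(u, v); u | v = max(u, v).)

-0.71

Gödel evaluation:
  (y & y) = min(0.29, 0.29) = 0.29
  (x & y) = min(0.01, 0.29) = 0.01
  (x | y) = max(0.01, 0.29) = 0.29
  ((x & y) & (x | y)) = min(0.01, 0.29) = 0.01
  (x | x) = max(0.01, 0.01) = 0.01
  (((x & y) & (x | y)) & (x | x)) = min(0.01, 0.01) = 0.01
  ((y & y) -> (((x & y) & (x | y)) & (x | x))): 0.29 > 0.01, so result = 0.01
  Gödel value = 0.01
Łukasiewicz evaluation:
  (y & y) = min(0.29, 0.29) = 0.29
  (x & y) = min(0.01, 0.29) = 0.01
  (x | y) = max(0.01, 0.29) = 0.29
  ((x & y) & (x | y)) = min(0.01, 0.29) = 0.01
  (x | x) = max(0.01, 0.01) = 0.01
  (((x & y) & (x | y)) & (x | x)) = min(0.01, 0.01) = 0.01
  ((y & y) -> (((x & y) & (x | y)) & (x | x))): min(1, 1 − 0.29 + 0.01) = 0.72
  Łukasiewicz value = 0.72
Difference: 0.01 − 0.72 = -0.71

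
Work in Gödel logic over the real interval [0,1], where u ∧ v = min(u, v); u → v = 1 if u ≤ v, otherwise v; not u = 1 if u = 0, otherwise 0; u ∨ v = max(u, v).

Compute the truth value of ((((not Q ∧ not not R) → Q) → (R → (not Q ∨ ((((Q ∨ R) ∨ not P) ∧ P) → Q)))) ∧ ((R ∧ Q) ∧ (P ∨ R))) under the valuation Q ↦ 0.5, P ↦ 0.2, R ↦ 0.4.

0.40

not Q: Gödel ¬ of 0.5 = 0 (operand ≠ 0)
not R: Gödel ¬ of 0.4 = 0 (operand ≠ 0)
not not R: Gödel ¬ of 0 = 1 (operand is 0)
(not Q ∧ not not R) = min(0, 1) = 0
((not Q ∧ not not R) → Q): 0 ≤ 0.5, so result = 1
not Q: Gödel ¬ of 0.5 = 0 (operand ≠ 0)
(Q ∨ R) = max(0.5, 0.4) = 0.5
not P: Gödel ¬ of 0.2 = 0 (operand ≠ 0)
((Q ∨ R) ∨ not P) = max(0.5, 0) = 0.5
(((Q ∨ R) ∨ not P) ∧ P) = min(0.5, 0.2) = 0.2
((((Q ∨ R) ∨ not P) ∧ P) → Q): 0.2 ≤ 0.5, so result = 1
(not Q ∨ ((((Q ∨ R) ∨ not P) ∧ P) → Q)) = max(0, 1) = 1
(R → (not Q ∨ ((((Q ∨ R) ∨ not P) ∧ P) → Q))): 0.4 ≤ 1, so result = 1
(((not Q ∧ not not R) → Q) → (R → (not Q ∨ ((((Q ∨ R) ∨ not P) ∧ P) → Q)))): 1 ≤ 1, so result = 1
(R ∧ Q) = min(0.4, 0.5) = 0.4
(P ∨ R) = max(0.2, 0.4) = 0.4
((R ∧ Q) ∧ (P ∨ R)) = min(0.4, 0.4) = 0.4
((((not Q ∧ not not R) → Q) → (R → (not Q ∨ ((((Q ∨ R) ∨ not P) ∧ P) → Q)))) ∧ ((R ∧ Q) ∧ (P ∨ R))) = min(1, 0.4) = 0.4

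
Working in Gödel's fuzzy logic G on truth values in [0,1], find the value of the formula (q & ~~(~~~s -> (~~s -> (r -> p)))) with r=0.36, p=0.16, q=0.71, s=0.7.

~s: Gödel ¬ of 0.7 = 0 (operand ≠ 0)
~~s: Gödel ¬ of 0 = 1 (operand is 0)
~~~s: Gödel ¬ of 1 = 0 (operand ≠ 0)
~s: Gödel ¬ of 0.7 = 0 (operand ≠ 0)
~~s: Gödel ¬ of 0 = 1 (operand is 0)
(r -> p): 0.36 > 0.16, so result = 0.16
(~~s -> (r -> p)): 1 > 0.16, so result = 0.16
(~~~s -> (~~s -> (r -> p))): 0 ≤ 0.16, so result = 1
~(~~~s -> (~~s -> (r -> p))): Gödel ¬ of 1 = 0 (operand ≠ 0)
~~(~~~s -> (~~s -> (r -> p))): Gödel ¬ of 0 = 1 (operand is 0)
(q & ~~(~~~s -> (~~s -> (r -> p)))) = min(0.71, 1) = 0.71

0.71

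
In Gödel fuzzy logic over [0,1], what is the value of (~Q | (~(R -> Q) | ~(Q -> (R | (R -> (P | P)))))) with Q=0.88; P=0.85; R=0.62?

~Q: Gödel ¬ of 0.88 = 0 (operand ≠ 0)
(R -> Q): 0.62 ≤ 0.88, so result = 1
~(R -> Q): Gödel ¬ of 1 = 0 (operand ≠ 0)
(P | P) = max(0.85, 0.85) = 0.85
(R -> (P | P)): 0.62 ≤ 0.85, so result = 1
(R | (R -> (P | P))) = max(0.62, 1) = 1
(Q -> (R | (R -> (P | P)))): 0.88 ≤ 1, so result = 1
~(Q -> (R | (R -> (P | P)))): Gödel ¬ of 1 = 0 (operand ≠ 0)
(~(R -> Q) | ~(Q -> (R | (R -> (P | P))))) = max(0, 0) = 0
(~Q | (~(R -> Q) | ~(Q -> (R | (R -> (P | P)))))) = max(0, 0) = 0

0.00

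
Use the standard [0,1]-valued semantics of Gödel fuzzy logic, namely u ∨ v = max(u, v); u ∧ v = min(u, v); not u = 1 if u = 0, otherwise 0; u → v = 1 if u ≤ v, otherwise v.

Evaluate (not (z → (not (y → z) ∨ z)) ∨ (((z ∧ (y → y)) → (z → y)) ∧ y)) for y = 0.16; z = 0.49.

0.16

(y → z): 0.16 ≤ 0.49, so result = 1
not (y → z): Gödel ¬ of 1 = 0 (operand ≠ 0)
(not (y → z) ∨ z) = max(0, 0.49) = 0.49
(z → (not (y → z) ∨ z)): 0.49 ≤ 0.49, so result = 1
not (z → (not (y → z) ∨ z)): Gödel ¬ of 1 = 0 (operand ≠ 0)
(y → y): 0.16 ≤ 0.16, so result = 1
(z ∧ (y → y)) = min(0.49, 1) = 0.49
(z → y): 0.49 > 0.16, so result = 0.16
((z ∧ (y → y)) → (z → y)): 0.49 > 0.16, so result = 0.16
(((z ∧ (y → y)) → (z → y)) ∧ y) = min(0.16, 0.16) = 0.16
(not (z → (not (y → z) ∨ z)) ∨ (((z ∧ (y → y)) → (z → y)) ∧ y)) = max(0, 0.16) = 0.16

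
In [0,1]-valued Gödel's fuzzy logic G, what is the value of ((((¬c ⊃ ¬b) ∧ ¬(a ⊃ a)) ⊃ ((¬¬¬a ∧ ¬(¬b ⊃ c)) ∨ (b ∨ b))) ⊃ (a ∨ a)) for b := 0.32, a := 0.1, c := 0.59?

¬c: Gödel ¬ of 0.59 = 0 (operand ≠ 0)
¬b: Gödel ¬ of 0.32 = 0 (operand ≠ 0)
(¬c ⊃ ¬b): 0 ≤ 0, so result = 1
(a ⊃ a): 0.1 ≤ 0.1, so result = 1
¬(a ⊃ a): Gödel ¬ of 1 = 0 (operand ≠ 0)
((¬c ⊃ ¬b) ∧ ¬(a ⊃ a)) = min(1, 0) = 0
¬a: Gödel ¬ of 0.1 = 0 (operand ≠ 0)
¬¬a: Gödel ¬ of 0 = 1 (operand is 0)
¬¬¬a: Gödel ¬ of 1 = 0 (operand ≠ 0)
¬b: Gödel ¬ of 0.32 = 0 (operand ≠ 0)
(¬b ⊃ c): 0 ≤ 0.59, so result = 1
¬(¬b ⊃ c): Gödel ¬ of 1 = 0 (operand ≠ 0)
(¬¬¬a ∧ ¬(¬b ⊃ c)) = min(0, 0) = 0
(b ∨ b) = max(0.32, 0.32) = 0.32
((¬¬¬a ∧ ¬(¬b ⊃ c)) ∨ (b ∨ b)) = max(0, 0.32) = 0.32
(((¬c ⊃ ¬b) ∧ ¬(a ⊃ a)) ⊃ ((¬¬¬a ∧ ¬(¬b ⊃ c)) ∨ (b ∨ b))): 0 ≤ 0.32, so result = 1
(a ∨ a) = max(0.1, 0.1) = 0.1
((((¬c ⊃ ¬b) ∧ ¬(a ⊃ a)) ⊃ ((¬¬¬a ∧ ¬(¬b ⊃ c)) ∨ (b ∨ b))) ⊃ (a ∨ a)): 1 > 0.1, so result = 0.1

0.10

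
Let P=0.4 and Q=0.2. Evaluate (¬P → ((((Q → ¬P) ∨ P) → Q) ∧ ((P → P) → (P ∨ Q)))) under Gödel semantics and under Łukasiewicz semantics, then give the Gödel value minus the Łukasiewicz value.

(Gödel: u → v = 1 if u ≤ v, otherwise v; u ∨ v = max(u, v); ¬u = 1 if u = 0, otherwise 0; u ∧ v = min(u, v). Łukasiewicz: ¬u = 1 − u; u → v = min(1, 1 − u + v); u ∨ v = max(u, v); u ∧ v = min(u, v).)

0.40

Gödel evaluation:
  ¬P: Gödel ¬ of 0.4 = 0 (operand ≠ 0)
  ¬P: Gödel ¬ of 0.4 = 0 (operand ≠ 0)
  (Q → ¬P): 0.2 > 0, so result = 0
  ((Q → ¬P) ∨ P) = max(0, 0.4) = 0.4
  (((Q → ¬P) ∨ P) → Q): 0.4 > 0.2, so result = 0.2
  (P → P): 0.4 ≤ 0.4, so result = 1
  (P ∨ Q) = max(0.4, 0.2) = 0.4
  ((P → P) → (P ∨ Q)): 1 > 0.4, so result = 0.4
  ((((Q → ¬P) ∨ P) → Q) ∧ ((P → P) → (P ∨ Q))) = min(0.2, 0.4) = 0.2
  (¬P → ((((Q → ¬P) ∨ P) → Q) ∧ ((P → P) → (P ∨ Q)))): 0 ≤ 0.2, so result = 1
  Gödel value = 1
Łukasiewicz evaluation:
  ¬P: Łukasiewicz ¬ gives 1 − 0.4 = 0.6
  ¬P: Łukasiewicz ¬ gives 1 − 0.4 = 0.6
  (Q → ¬P): min(1, 1 − 0.2 + 0.6) = 1
  ((Q → ¬P) ∨ P) = max(1, 0.4) = 1
  (((Q → ¬P) ∨ P) → Q): min(1, 1 − 1 + 0.2) = 0.2
  (P → P): min(1, 1 − 0.4 + 0.4) = 1
  (P ∨ Q) = max(0.4, 0.2) = 0.4
  ((P → P) → (P ∨ Q)): min(1, 1 − 1 + 0.4) = 0.4
  ((((Q → ¬P) ∨ P) → Q) ∧ ((P → P) → (P ∨ Q))) = min(0.2, 0.4) = 0.2
  (¬P → ((((Q → ¬P) ∨ P) → Q) ∧ ((P → P) → (P ∨ Q)))): min(1, 1 − 0.6 + 0.2) = 0.6
  Łukasiewicz value = 0.6
Difference: 1 − 0.6 = 0.40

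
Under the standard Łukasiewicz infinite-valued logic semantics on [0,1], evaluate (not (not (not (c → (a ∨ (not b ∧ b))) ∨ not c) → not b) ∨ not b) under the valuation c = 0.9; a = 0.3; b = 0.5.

not b: Łukasiewicz ¬ gives 1 − 0.5 = 0.5
(not b ∧ b) = min(0.5, 0.5) = 0.5
(a ∨ (not b ∧ b)) = max(0.3, 0.5) = 0.5
(c → (a ∨ (not b ∧ b))): min(1, 1 − 0.9 + 0.5) = 0.6
not (c → (a ∨ (not b ∧ b))): Łukasiewicz ¬ gives 1 − 0.6 = 0.4
not c: Łukasiewicz ¬ gives 1 − 0.9 = 0.1
(not (c → (a ∨ (not b ∧ b))) ∨ not c) = max(0.4, 0.1) = 0.4
not (not (c → (a ∨ (not b ∧ b))) ∨ not c): Łukasiewicz ¬ gives 1 − 0.4 = 0.6
not b: Łukasiewicz ¬ gives 1 − 0.5 = 0.5
(not (not (c → (a ∨ (not b ∧ b))) ∨ not c) → not b): min(1, 1 − 0.6 + 0.5) = 0.9
not (not (not (c → (a ∨ (not b ∧ b))) ∨ not c) → not b): Łukasiewicz ¬ gives 1 − 0.9 = 0.1
not b: Łukasiewicz ¬ gives 1 − 0.5 = 0.5
(not (not (not (c → (a ∨ (not b ∧ b))) ∨ not c) → not b) ∨ not b) = max(0.1, 0.5) = 0.5

0.50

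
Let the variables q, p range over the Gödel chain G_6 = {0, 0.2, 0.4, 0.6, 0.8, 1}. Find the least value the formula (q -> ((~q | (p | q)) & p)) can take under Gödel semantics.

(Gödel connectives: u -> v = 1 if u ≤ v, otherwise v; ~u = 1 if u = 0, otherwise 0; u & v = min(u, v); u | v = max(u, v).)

0.00

The minimum is attained at q = 0.2, p = 0:
  ~q: Gödel ¬ of 0.2 = 0 (operand ≠ 0)
  (p | q) = max(0, 0.2) = 0.2
  (~q | (p | q)) = max(0, 0.2) = 0.2
  ((~q | (p | q)) & p) = min(0.2, 0) = 0
  (q -> ((~q | (p | q)) & p)): 0.2 > 0, so result = 0
Checking all 36 assignments confirms none give a value below 0.00.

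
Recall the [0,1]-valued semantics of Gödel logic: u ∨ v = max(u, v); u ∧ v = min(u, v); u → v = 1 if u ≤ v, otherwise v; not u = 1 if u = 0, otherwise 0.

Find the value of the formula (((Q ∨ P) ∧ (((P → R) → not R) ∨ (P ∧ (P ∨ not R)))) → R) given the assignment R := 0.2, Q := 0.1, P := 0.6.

0.20

(Q ∨ P) = max(0.1, 0.6) = 0.6
(P → R): 0.6 > 0.2, so result = 0.2
not R: Gödel ¬ of 0.2 = 0 (operand ≠ 0)
((P → R) → not R): 0.2 > 0, so result = 0
not R: Gödel ¬ of 0.2 = 0 (operand ≠ 0)
(P ∨ not R) = max(0.6, 0) = 0.6
(P ∧ (P ∨ not R)) = min(0.6, 0.6) = 0.6
(((P → R) → not R) ∨ (P ∧ (P ∨ not R))) = max(0, 0.6) = 0.6
((Q ∨ P) ∧ (((P → R) → not R) ∨ (P ∧ (P ∨ not R)))) = min(0.6, 0.6) = 0.6
(((Q ∨ P) ∧ (((P → R) → not R) ∨ (P ∧ (P ∨ not R)))) → R): 0.6 > 0.2, so result = 0.2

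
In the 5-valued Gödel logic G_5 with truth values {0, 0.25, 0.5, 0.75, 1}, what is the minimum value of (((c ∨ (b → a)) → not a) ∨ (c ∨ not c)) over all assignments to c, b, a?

0.25

The minimum is attained at c = 0.25, b = 0, a = 0.25:
  (b → a): 0 ≤ 0.25, so result = 1
  (c ∨ (b → a)) = max(0.25, 1) = 1
  not a: Gödel ¬ of 0.25 = 0 (operand ≠ 0)
  ((c ∨ (b → a)) → not a): 1 > 0, so result = 0
  not c: Gödel ¬ of 0.25 = 0 (operand ≠ 0)
  (c ∨ not c) = max(0.25, 0) = 0.25
  (((c ∨ (b → a)) → not a) ∨ (c ∨ not c)) = max(0, 0.25) = 0.25
Checking all 125 assignments confirms none give a value below 0.25.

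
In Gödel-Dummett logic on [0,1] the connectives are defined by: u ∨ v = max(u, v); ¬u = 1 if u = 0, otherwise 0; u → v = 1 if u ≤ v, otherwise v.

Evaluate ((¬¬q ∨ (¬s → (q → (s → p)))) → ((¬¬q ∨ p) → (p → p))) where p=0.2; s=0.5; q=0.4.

1.00

¬q: Gödel ¬ of 0.4 = 0 (operand ≠ 0)
¬¬q: Gödel ¬ of 0 = 1 (operand is 0)
¬s: Gödel ¬ of 0.5 = 0 (operand ≠ 0)
(s → p): 0.5 > 0.2, so result = 0.2
(q → (s → p)): 0.4 > 0.2, so result = 0.2
(¬s → (q → (s → p))): 0 ≤ 0.2, so result = 1
(¬¬q ∨ (¬s → (q → (s → p)))) = max(1, 1) = 1
¬q: Gödel ¬ of 0.4 = 0 (operand ≠ 0)
¬¬q: Gödel ¬ of 0 = 1 (operand is 0)
(¬¬q ∨ p) = max(1, 0.2) = 1
(p → p): 0.2 ≤ 0.2, so result = 1
((¬¬q ∨ p) → (p → p)): 1 ≤ 1, so result = 1
((¬¬q ∨ (¬s → (q → (s → p)))) → ((¬¬q ∨ p) → (p → p))): 1 ≤ 1, so result = 1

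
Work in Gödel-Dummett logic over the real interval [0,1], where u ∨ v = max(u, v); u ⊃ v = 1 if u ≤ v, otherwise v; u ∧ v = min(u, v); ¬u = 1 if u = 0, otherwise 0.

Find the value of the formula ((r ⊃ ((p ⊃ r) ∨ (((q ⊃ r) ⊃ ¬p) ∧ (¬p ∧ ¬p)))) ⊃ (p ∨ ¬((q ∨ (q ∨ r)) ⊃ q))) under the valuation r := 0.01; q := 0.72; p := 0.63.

(p ⊃ r): 0.63 > 0.01, so result = 0.01
(q ⊃ r): 0.72 > 0.01, so result = 0.01
¬p: Gödel ¬ of 0.63 = 0 (operand ≠ 0)
((q ⊃ r) ⊃ ¬p): 0.01 > 0, so result = 0
¬p: Gödel ¬ of 0.63 = 0 (operand ≠ 0)
¬p: Gödel ¬ of 0.63 = 0 (operand ≠ 0)
(¬p ∧ ¬p) = min(0, 0) = 0
(((q ⊃ r) ⊃ ¬p) ∧ (¬p ∧ ¬p)) = min(0, 0) = 0
((p ⊃ r) ∨ (((q ⊃ r) ⊃ ¬p) ∧ (¬p ∧ ¬p))) = max(0.01, 0) = 0.01
(r ⊃ ((p ⊃ r) ∨ (((q ⊃ r) ⊃ ¬p) ∧ (¬p ∧ ¬p)))): 0.01 ≤ 0.01, so result = 1
(q ∨ r) = max(0.72, 0.01) = 0.72
(q ∨ (q ∨ r)) = max(0.72, 0.72) = 0.72
((q ∨ (q ∨ r)) ⊃ q): 0.72 ≤ 0.72, so result = 1
¬((q ∨ (q ∨ r)) ⊃ q): Gödel ¬ of 1 = 0 (operand ≠ 0)
(p ∨ ¬((q ∨ (q ∨ r)) ⊃ q)) = max(0.63, 0) = 0.63
((r ⊃ ((p ⊃ r) ∨ (((q ⊃ r) ⊃ ¬p) ∧ (¬p ∧ ¬p)))) ⊃ (p ∨ ¬((q ∨ (q ∨ r)) ⊃ q))): 1 > 0.63, so result = 0.63

0.63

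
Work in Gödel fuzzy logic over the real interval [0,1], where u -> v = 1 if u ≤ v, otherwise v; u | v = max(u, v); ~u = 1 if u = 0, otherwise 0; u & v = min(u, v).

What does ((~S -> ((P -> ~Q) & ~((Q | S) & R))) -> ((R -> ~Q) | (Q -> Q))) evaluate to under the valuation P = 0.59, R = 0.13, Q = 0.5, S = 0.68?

1.00

~S: Gödel ¬ of 0.68 = 0 (operand ≠ 0)
~Q: Gödel ¬ of 0.5 = 0 (operand ≠ 0)
(P -> ~Q): 0.59 > 0, so result = 0
(Q | S) = max(0.5, 0.68) = 0.68
((Q | S) & R) = min(0.68, 0.13) = 0.13
~((Q | S) & R): Gödel ¬ of 0.13 = 0 (operand ≠ 0)
((P -> ~Q) & ~((Q | S) & R)) = min(0, 0) = 0
(~S -> ((P -> ~Q) & ~((Q | S) & R))): 0 ≤ 0, so result = 1
~Q: Gödel ¬ of 0.5 = 0 (operand ≠ 0)
(R -> ~Q): 0.13 > 0, so result = 0
(Q -> Q): 0.5 ≤ 0.5, so result = 1
((R -> ~Q) | (Q -> Q)) = max(0, 1) = 1
((~S -> ((P -> ~Q) & ~((Q | S) & R))) -> ((R -> ~Q) | (Q -> Q))): 1 ≤ 1, so result = 1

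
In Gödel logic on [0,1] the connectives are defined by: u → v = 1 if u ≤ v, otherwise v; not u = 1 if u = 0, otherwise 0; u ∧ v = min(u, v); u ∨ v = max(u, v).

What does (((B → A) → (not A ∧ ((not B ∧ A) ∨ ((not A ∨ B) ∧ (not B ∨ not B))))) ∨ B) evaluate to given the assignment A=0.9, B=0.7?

(B → A): 0.7 ≤ 0.9, so result = 1
not A: Gödel ¬ of 0.9 = 0 (operand ≠ 0)
not B: Gödel ¬ of 0.7 = 0 (operand ≠ 0)
(not B ∧ A) = min(0, 0.9) = 0
not A: Gödel ¬ of 0.9 = 0 (operand ≠ 0)
(not A ∨ B) = max(0, 0.7) = 0.7
not B: Gödel ¬ of 0.7 = 0 (operand ≠ 0)
not B: Gödel ¬ of 0.7 = 0 (operand ≠ 0)
(not B ∨ not B) = max(0, 0) = 0
((not A ∨ B) ∧ (not B ∨ not B)) = min(0.7, 0) = 0
((not B ∧ A) ∨ ((not A ∨ B) ∧ (not B ∨ not B))) = max(0, 0) = 0
(not A ∧ ((not B ∧ A) ∨ ((not A ∨ B) ∧ (not B ∨ not B)))) = min(0, 0) = 0
((B → A) → (not A ∧ ((not B ∧ A) ∨ ((not A ∨ B) ∧ (not B ∨ not B))))): 1 > 0, so result = 0
(((B → A) → (not A ∧ ((not B ∧ A) ∨ ((not A ∨ B) ∧ (not B ∨ not B))))) ∨ B) = max(0, 0.7) = 0.7

0.70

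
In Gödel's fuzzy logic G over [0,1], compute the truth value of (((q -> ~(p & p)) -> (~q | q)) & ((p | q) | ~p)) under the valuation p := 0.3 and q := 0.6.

(p & p) = min(0.3, 0.3) = 0.3
~(p & p): Gödel ¬ of 0.3 = 0 (operand ≠ 0)
(q -> ~(p & p)): 0.6 > 0, so result = 0
~q: Gödel ¬ of 0.6 = 0 (operand ≠ 0)
(~q | q) = max(0, 0.6) = 0.6
((q -> ~(p & p)) -> (~q | q)): 0 ≤ 0.6, so result = 1
(p | q) = max(0.3, 0.6) = 0.6
~p: Gödel ¬ of 0.3 = 0 (operand ≠ 0)
((p | q) | ~p) = max(0.6, 0) = 0.6
(((q -> ~(p & p)) -> (~q | q)) & ((p | q) | ~p)) = min(1, 0.6) = 0.6

0.60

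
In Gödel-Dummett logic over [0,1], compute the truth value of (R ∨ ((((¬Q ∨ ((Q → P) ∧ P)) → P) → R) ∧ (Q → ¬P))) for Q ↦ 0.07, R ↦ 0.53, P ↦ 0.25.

¬Q: Gödel ¬ of 0.07 = 0 (operand ≠ 0)
(Q → P): 0.07 ≤ 0.25, so result = 1
((Q → P) ∧ P) = min(1, 0.25) = 0.25
(¬Q ∨ ((Q → P) ∧ P)) = max(0, 0.25) = 0.25
((¬Q ∨ ((Q → P) ∧ P)) → P): 0.25 ≤ 0.25, so result = 1
(((¬Q ∨ ((Q → P) ∧ P)) → P) → R): 1 > 0.53, so result = 0.53
¬P: Gödel ¬ of 0.25 = 0 (operand ≠ 0)
(Q → ¬P): 0.07 > 0, so result = 0
((((¬Q ∨ ((Q → P) ∧ P)) → P) → R) ∧ (Q → ¬P)) = min(0.53, 0) = 0
(R ∨ ((((¬Q ∨ ((Q → P) ∧ P)) → P) → R) ∧ (Q → ¬P))) = max(0.53, 0) = 0.53

0.53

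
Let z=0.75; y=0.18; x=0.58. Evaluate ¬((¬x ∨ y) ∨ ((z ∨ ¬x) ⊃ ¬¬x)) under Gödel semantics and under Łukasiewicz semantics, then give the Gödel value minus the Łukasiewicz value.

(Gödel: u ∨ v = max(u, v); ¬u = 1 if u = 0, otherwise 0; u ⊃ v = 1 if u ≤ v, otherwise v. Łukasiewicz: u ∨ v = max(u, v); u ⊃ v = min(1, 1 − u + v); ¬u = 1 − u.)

-0.17

Gödel evaluation:
  ¬x: Gödel ¬ of 0.58 = 0 (operand ≠ 0)
  (¬x ∨ y) = max(0, 0.18) = 0.18
  ¬x: Gödel ¬ of 0.58 = 0 (operand ≠ 0)
  (z ∨ ¬x) = max(0.75, 0) = 0.75
  ¬x: Gödel ¬ of 0.58 = 0 (operand ≠ 0)
  ¬¬x: Gödel ¬ of 0 = 1 (operand is 0)
  ((z ∨ ¬x) ⊃ ¬¬x): 0.75 ≤ 1, so result = 1
  ((¬x ∨ y) ∨ ((z ∨ ¬x) ⊃ ¬¬x)) = max(0.18, 1) = 1
  ¬((¬x ∨ y) ∨ ((z ∨ ¬x) ⊃ ¬¬x)): Gödel ¬ of 1 = 0 (operand ≠ 0)
  Gödel value = 0
Łukasiewicz evaluation:
  ¬x: Łukasiewicz ¬ gives 1 − 0.58 = 0.42
  (¬x ∨ y) = max(0.42, 0.18) = 0.42
  ¬x: Łukasiewicz ¬ gives 1 − 0.58 = 0.42
  (z ∨ ¬x) = max(0.75, 0.42) = 0.75
  ¬x: Łukasiewicz ¬ gives 1 − 0.58 = 0.42
  ¬¬x: Łukasiewicz ¬ gives 1 − 0.42 = 0.58
  ((z ∨ ¬x) ⊃ ¬¬x): min(1, 1 − 0.75 + 0.58) = 0.83
  ((¬x ∨ y) ∨ ((z ∨ ¬x) ⊃ ¬¬x)) = max(0.42, 0.83) = 0.83
  ¬((¬x ∨ y) ∨ ((z ∨ ¬x) ⊃ ¬¬x)): Łukasiewicz ¬ gives 1 − 0.83 = 0.17
  Łukasiewicz value = 0.17
Difference: 0 − 0.17 = -0.17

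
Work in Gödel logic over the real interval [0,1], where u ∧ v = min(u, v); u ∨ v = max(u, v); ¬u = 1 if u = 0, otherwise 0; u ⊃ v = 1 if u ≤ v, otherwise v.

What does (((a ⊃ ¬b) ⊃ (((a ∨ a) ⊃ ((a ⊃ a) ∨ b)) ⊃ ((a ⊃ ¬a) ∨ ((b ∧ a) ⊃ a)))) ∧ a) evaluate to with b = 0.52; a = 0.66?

0.66

¬b: Gödel ¬ of 0.52 = 0 (operand ≠ 0)
(a ⊃ ¬b): 0.66 > 0, so result = 0
(a ∨ a) = max(0.66, 0.66) = 0.66
(a ⊃ a): 0.66 ≤ 0.66, so result = 1
((a ⊃ a) ∨ b) = max(1, 0.52) = 1
((a ∨ a) ⊃ ((a ⊃ a) ∨ b)): 0.66 ≤ 1, so result = 1
¬a: Gödel ¬ of 0.66 = 0 (operand ≠ 0)
(a ⊃ ¬a): 0.66 > 0, so result = 0
(b ∧ a) = min(0.52, 0.66) = 0.52
((b ∧ a) ⊃ a): 0.52 ≤ 0.66, so result = 1
((a ⊃ ¬a) ∨ ((b ∧ a) ⊃ a)) = max(0, 1) = 1
(((a ∨ a) ⊃ ((a ⊃ a) ∨ b)) ⊃ ((a ⊃ ¬a) ∨ ((b ∧ a) ⊃ a))): 1 ≤ 1, so result = 1
((a ⊃ ¬b) ⊃ (((a ∨ a) ⊃ ((a ⊃ a) ∨ b)) ⊃ ((a ⊃ ¬a) ∨ ((b ∧ a) ⊃ a)))): 0 ≤ 1, so result = 1
(((a ⊃ ¬b) ⊃ (((a ∨ a) ⊃ ((a ⊃ a) ∨ b)) ⊃ ((a ⊃ ¬a) ∨ ((b ∧ a) ⊃ a)))) ∧ a) = min(1, 0.66) = 0.66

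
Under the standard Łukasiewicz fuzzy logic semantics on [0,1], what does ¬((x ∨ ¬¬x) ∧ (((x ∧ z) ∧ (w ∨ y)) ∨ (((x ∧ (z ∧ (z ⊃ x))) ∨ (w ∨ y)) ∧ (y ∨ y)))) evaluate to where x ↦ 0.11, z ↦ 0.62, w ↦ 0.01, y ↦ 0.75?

¬x: Łukasiewicz ¬ gives 1 − 0.11 = 0.89
¬¬x: Łukasiewicz ¬ gives 1 − 0.89 = 0.11
(x ∨ ¬¬x) = max(0.11, 0.11) = 0.11
(x ∧ z) = min(0.11, 0.62) = 0.11
(w ∨ y) = max(0.01, 0.75) = 0.75
((x ∧ z) ∧ (w ∨ y)) = min(0.11, 0.75) = 0.11
(z ⊃ x): min(1, 1 − 0.62 + 0.11) = 0.49
(z ∧ (z ⊃ x)) = min(0.62, 0.49) = 0.49
(x ∧ (z ∧ (z ⊃ x))) = min(0.11, 0.49) = 0.11
(w ∨ y) = max(0.01, 0.75) = 0.75
((x ∧ (z ∧ (z ⊃ x))) ∨ (w ∨ y)) = max(0.11, 0.75) = 0.75
(y ∨ y) = max(0.75, 0.75) = 0.75
(((x ∧ (z ∧ (z ⊃ x))) ∨ (w ∨ y)) ∧ (y ∨ y)) = min(0.75, 0.75) = 0.75
(((x ∧ z) ∧ (w ∨ y)) ∨ (((x ∧ (z ∧ (z ⊃ x))) ∨ (w ∨ y)) ∧ (y ∨ y))) = max(0.11, 0.75) = 0.75
((x ∨ ¬¬x) ∧ (((x ∧ z) ∧ (w ∨ y)) ∨ (((x ∧ (z ∧ (z ⊃ x))) ∨ (w ∨ y)) ∧ (y ∨ y)))) = min(0.11, 0.75) = 0.11
¬((x ∨ ¬¬x) ∧ (((x ∧ z) ∧ (w ∨ y)) ∨ (((x ∧ (z ∧ (z ⊃ x))) ∨ (w ∨ y)) ∧ (y ∨ y)))): Łukasiewicz ¬ gives 1 − 0.11 = 0.89

0.89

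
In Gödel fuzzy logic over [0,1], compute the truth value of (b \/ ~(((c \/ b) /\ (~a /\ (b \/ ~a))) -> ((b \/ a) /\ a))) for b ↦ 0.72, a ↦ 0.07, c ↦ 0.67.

0.72

(c \/ b) = max(0.67, 0.72) = 0.72
~a: Gödel ¬ of 0.07 = 0 (operand ≠ 0)
~a: Gödel ¬ of 0.07 = 0 (operand ≠ 0)
(b \/ ~a) = max(0.72, 0) = 0.72
(~a /\ (b \/ ~a)) = min(0, 0.72) = 0
((c \/ b) /\ (~a /\ (b \/ ~a))) = min(0.72, 0) = 0
(b \/ a) = max(0.72, 0.07) = 0.72
((b \/ a) /\ a) = min(0.72, 0.07) = 0.07
(((c \/ b) /\ (~a /\ (b \/ ~a))) -> ((b \/ a) /\ a)): 0 ≤ 0.07, so result = 1
~(((c \/ b) /\ (~a /\ (b \/ ~a))) -> ((b \/ a) /\ a)): Gödel ¬ of 1 = 0 (operand ≠ 0)
(b \/ ~(((c \/ b) /\ (~a /\ (b \/ ~a))) -> ((b \/ a) /\ a))) = max(0.72, 0) = 0.72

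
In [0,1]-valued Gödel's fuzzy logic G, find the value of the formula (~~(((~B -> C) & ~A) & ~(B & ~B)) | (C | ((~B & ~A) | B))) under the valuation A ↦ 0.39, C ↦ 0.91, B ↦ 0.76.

~B: Gödel ¬ of 0.76 = 0 (operand ≠ 0)
(~B -> C): 0 ≤ 0.91, so result = 1
~A: Gödel ¬ of 0.39 = 0 (operand ≠ 0)
((~B -> C) & ~A) = min(1, 0) = 0
~B: Gödel ¬ of 0.76 = 0 (operand ≠ 0)
(B & ~B) = min(0.76, 0) = 0
~(B & ~B): Gödel ¬ of 0 = 1 (operand is 0)
(((~B -> C) & ~A) & ~(B & ~B)) = min(0, 1) = 0
~(((~B -> C) & ~A) & ~(B & ~B)): Gödel ¬ of 0 = 1 (operand is 0)
~~(((~B -> C) & ~A) & ~(B & ~B)): Gödel ¬ of 1 = 0 (operand ≠ 0)
~B: Gödel ¬ of 0.76 = 0 (operand ≠ 0)
~A: Gödel ¬ of 0.39 = 0 (operand ≠ 0)
(~B & ~A) = min(0, 0) = 0
((~B & ~A) | B) = max(0, 0.76) = 0.76
(C | ((~B & ~A) | B)) = max(0.91, 0.76) = 0.91
(~~(((~B -> C) & ~A) & ~(B & ~B)) | (C | ((~B & ~A) | B))) = max(0, 0.91) = 0.91

0.91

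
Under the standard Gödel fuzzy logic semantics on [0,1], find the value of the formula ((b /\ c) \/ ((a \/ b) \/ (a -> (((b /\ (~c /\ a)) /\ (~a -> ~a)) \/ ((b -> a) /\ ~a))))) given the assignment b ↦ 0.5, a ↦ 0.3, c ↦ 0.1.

(b /\ c) = min(0.5, 0.1) = 0.1
(a \/ b) = max(0.3, 0.5) = 0.5
~c: Gödel ¬ of 0.1 = 0 (operand ≠ 0)
(~c /\ a) = min(0, 0.3) = 0
(b /\ (~c /\ a)) = min(0.5, 0) = 0
~a: Gödel ¬ of 0.3 = 0 (operand ≠ 0)
~a: Gödel ¬ of 0.3 = 0 (operand ≠ 0)
(~a -> ~a): 0 ≤ 0, so result = 1
((b /\ (~c /\ a)) /\ (~a -> ~a)) = min(0, 1) = 0
(b -> a): 0.5 > 0.3, so result = 0.3
~a: Gödel ¬ of 0.3 = 0 (operand ≠ 0)
((b -> a) /\ ~a) = min(0.3, 0) = 0
(((b /\ (~c /\ a)) /\ (~a -> ~a)) \/ ((b -> a) /\ ~a)) = max(0, 0) = 0
(a -> (((b /\ (~c /\ a)) /\ (~a -> ~a)) \/ ((b -> a) /\ ~a))): 0.3 > 0, so result = 0
((a \/ b) \/ (a -> (((b /\ (~c /\ a)) /\ (~a -> ~a)) \/ ((b -> a) /\ ~a)))) = max(0.5, 0) = 0.5
((b /\ c) \/ ((a \/ b) \/ (a -> (((b /\ (~c /\ a)) /\ (~a -> ~a)) \/ ((b -> a) /\ ~a))))) = max(0.1, 0.5) = 0.5

0.50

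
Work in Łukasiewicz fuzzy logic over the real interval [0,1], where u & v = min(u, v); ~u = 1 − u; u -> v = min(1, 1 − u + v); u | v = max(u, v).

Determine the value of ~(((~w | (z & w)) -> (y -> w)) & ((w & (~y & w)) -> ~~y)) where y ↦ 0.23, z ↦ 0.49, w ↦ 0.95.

~w: Łukasiewicz ¬ gives 1 − 0.95 = 0.05
(z & w) = min(0.49, 0.95) = 0.49
(~w | (z & w)) = max(0.05, 0.49) = 0.49
(y -> w): min(1, 1 − 0.23 + 0.95) = 1
((~w | (z & w)) -> (y -> w)): min(1, 1 − 0.49 + 1) = 1
~y: Łukasiewicz ¬ gives 1 − 0.23 = 0.77
(~y & w) = min(0.77, 0.95) = 0.77
(w & (~y & w)) = min(0.95, 0.77) = 0.77
~y: Łukasiewicz ¬ gives 1 − 0.23 = 0.77
~~y: Łukasiewicz ¬ gives 1 − 0.77 = 0.23
((w & (~y & w)) -> ~~y): min(1, 1 − 0.77 + 0.23) = 0.46
(((~w | (z & w)) -> (y -> w)) & ((w & (~y & w)) -> ~~y)) = min(1, 0.46) = 0.46
~(((~w | (z & w)) -> (y -> w)) & ((w & (~y & w)) -> ~~y)): Łukasiewicz ¬ gives 1 − 0.46 = 0.54

0.54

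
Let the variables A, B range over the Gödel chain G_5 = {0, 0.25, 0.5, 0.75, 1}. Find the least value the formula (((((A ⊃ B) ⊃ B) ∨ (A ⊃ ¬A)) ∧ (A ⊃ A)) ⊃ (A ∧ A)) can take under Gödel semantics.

0.00

The minimum is attained at A = 0, B = 0:
  (A ⊃ B): 0 ≤ 0, so result = 1
  ((A ⊃ B) ⊃ B): 1 > 0, so result = 0
  ¬A: Gödel ¬ of 0 = 1 (operand is 0)
  (A ⊃ ¬A): 0 ≤ 1, so result = 1
  (((A ⊃ B) ⊃ B) ∨ (A ⊃ ¬A)) = max(0, 1) = 1
  (A ⊃ A): 0 ≤ 0, so result = 1
  ((((A ⊃ B) ⊃ B) ∨ (A ⊃ ¬A)) ∧ (A ⊃ A)) = min(1, 1) = 1
  (A ∧ A) = min(0, 0) = 0
  (((((A ⊃ B) ⊃ B) ∨ (A ⊃ ¬A)) ∧ (A ⊃ A)) ⊃ (A ∧ A)): 1 > 0, so result = 0
Checking all 25 assignments confirms none give a value below 0.00.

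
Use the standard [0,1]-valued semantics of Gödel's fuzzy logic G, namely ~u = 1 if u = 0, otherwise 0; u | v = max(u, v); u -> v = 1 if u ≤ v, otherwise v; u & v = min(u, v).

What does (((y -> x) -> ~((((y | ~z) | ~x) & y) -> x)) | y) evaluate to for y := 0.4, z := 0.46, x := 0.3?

0.40

(y -> x): 0.4 > 0.3, so result = 0.3
~z: Gödel ¬ of 0.46 = 0 (operand ≠ 0)
(y | ~z) = max(0.4, 0) = 0.4
~x: Gödel ¬ of 0.3 = 0 (operand ≠ 0)
((y | ~z) | ~x) = max(0.4, 0) = 0.4
(((y | ~z) | ~x) & y) = min(0.4, 0.4) = 0.4
((((y | ~z) | ~x) & y) -> x): 0.4 > 0.3, so result = 0.3
~((((y | ~z) | ~x) & y) -> x): Gödel ¬ of 0.3 = 0 (operand ≠ 0)
((y -> x) -> ~((((y | ~z) | ~x) & y) -> x)): 0.3 > 0, so result = 0
(((y -> x) -> ~((((y | ~z) | ~x) & y) -> x)) | y) = max(0, 0.4) = 0.4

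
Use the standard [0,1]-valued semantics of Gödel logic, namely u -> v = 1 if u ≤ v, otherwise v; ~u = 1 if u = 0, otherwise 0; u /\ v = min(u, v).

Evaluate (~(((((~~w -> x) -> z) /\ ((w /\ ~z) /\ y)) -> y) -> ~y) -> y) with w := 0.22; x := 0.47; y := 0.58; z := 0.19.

0.58

~w: Gödel ¬ of 0.22 = 0 (operand ≠ 0)
~~w: Gödel ¬ of 0 = 1 (operand is 0)
(~~w -> x): 1 > 0.47, so result = 0.47
((~~w -> x) -> z): 0.47 > 0.19, so result = 0.19
~z: Gödel ¬ of 0.19 = 0 (operand ≠ 0)
(w /\ ~z) = min(0.22, 0) = 0
((w /\ ~z) /\ y) = min(0, 0.58) = 0
(((~~w -> x) -> z) /\ ((w /\ ~z) /\ y)) = min(0.19, 0) = 0
((((~~w -> x) -> z) /\ ((w /\ ~z) /\ y)) -> y): 0 ≤ 0.58, so result = 1
~y: Gödel ¬ of 0.58 = 0 (operand ≠ 0)
(((((~~w -> x) -> z) /\ ((w /\ ~z) /\ y)) -> y) -> ~y): 1 > 0, so result = 0
~(((((~~w -> x) -> z) /\ ((w /\ ~z) /\ y)) -> y) -> ~y): Gödel ¬ of 0 = 1 (operand is 0)
(~(((((~~w -> x) -> z) /\ ((w /\ ~z) /\ y)) -> y) -> ~y) -> y): 1 > 0.58, so result = 0.58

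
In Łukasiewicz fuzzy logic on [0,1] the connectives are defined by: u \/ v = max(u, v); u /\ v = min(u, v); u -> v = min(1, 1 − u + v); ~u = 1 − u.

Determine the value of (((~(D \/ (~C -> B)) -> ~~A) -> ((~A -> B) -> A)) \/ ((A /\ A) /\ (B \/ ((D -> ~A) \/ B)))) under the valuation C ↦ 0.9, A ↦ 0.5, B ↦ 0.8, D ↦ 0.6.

~C: Łukasiewicz ¬ gives 1 − 0.9 = 0.1
(~C -> B): min(1, 1 − 0.1 + 0.8) = 1
(D \/ (~C -> B)) = max(0.6, 1) = 1
~(D \/ (~C -> B)): Łukasiewicz ¬ gives 1 − 1 = 0
~A: Łukasiewicz ¬ gives 1 − 0.5 = 0.5
~~A: Łukasiewicz ¬ gives 1 − 0.5 = 0.5
(~(D \/ (~C -> B)) -> ~~A): min(1, 1 − 0 + 0.5) = 1
~A: Łukasiewicz ¬ gives 1 − 0.5 = 0.5
(~A -> B): min(1, 1 − 0.5 + 0.8) = 1
((~A -> B) -> A): min(1, 1 − 1 + 0.5) = 0.5
((~(D \/ (~C -> B)) -> ~~A) -> ((~A -> B) -> A)): min(1, 1 − 1 + 0.5) = 0.5
(A /\ A) = min(0.5, 0.5) = 0.5
~A: Łukasiewicz ¬ gives 1 − 0.5 = 0.5
(D -> ~A): min(1, 1 − 0.6 + 0.5) = 0.9
((D -> ~A) \/ B) = max(0.9, 0.8) = 0.9
(B \/ ((D -> ~A) \/ B)) = max(0.8, 0.9) = 0.9
((A /\ A) /\ (B \/ ((D -> ~A) \/ B))) = min(0.5, 0.9) = 0.5
(((~(D \/ (~C -> B)) -> ~~A) -> ((~A -> B) -> A)) \/ ((A /\ A) /\ (B \/ ((D -> ~A) \/ B)))) = max(0.5, 0.5) = 0.5

0.50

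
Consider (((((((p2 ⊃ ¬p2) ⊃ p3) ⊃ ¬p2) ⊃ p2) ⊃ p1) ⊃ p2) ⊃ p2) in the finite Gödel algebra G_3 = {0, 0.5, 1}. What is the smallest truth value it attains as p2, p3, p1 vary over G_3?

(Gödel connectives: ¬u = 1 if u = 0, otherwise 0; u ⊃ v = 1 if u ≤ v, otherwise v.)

0.50

The minimum is attained at p2 = 0.5, p3 = 0, p1 = 0:
  ¬p2: Gödel ¬ of 0.5 = 0 (operand ≠ 0)
  (p2 ⊃ ¬p2): 0.5 > 0, so result = 0
  ((p2 ⊃ ¬p2) ⊃ p3): 0 ≤ 0, so result = 1
  ¬p2: Gödel ¬ of 0.5 = 0 (operand ≠ 0)
  (((p2 ⊃ ¬p2) ⊃ p3) ⊃ ¬p2): 1 > 0, so result = 0
  ((((p2 ⊃ ¬p2) ⊃ p3) ⊃ ¬p2) ⊃ p2): 0 ≤ 0.5, so result = 1
  (((((p2 ⊃ ¬p2) ⊃ p3) ⊃ ¬p2) ⊃ p2) ⊃ p1): 1 > 0, so result = 0
  ((((((p2 ⊃ ¬p2) ⊃ p3) ⊃ ¬p2) ⊃ p2) ⊃ p1) ⊃ p2): 0 ≤ 0.5, so result = 1
  (((((((p2 ⊃ ¬p2) ⊃ p3) ⊃ ¬p2) ⊃ p2) ⊃ p1) ⊃ p2) ⊃ p2): 1 > 0.5, so result = 0.5
Checking all 27 assignments confirms none give a value below 0.50.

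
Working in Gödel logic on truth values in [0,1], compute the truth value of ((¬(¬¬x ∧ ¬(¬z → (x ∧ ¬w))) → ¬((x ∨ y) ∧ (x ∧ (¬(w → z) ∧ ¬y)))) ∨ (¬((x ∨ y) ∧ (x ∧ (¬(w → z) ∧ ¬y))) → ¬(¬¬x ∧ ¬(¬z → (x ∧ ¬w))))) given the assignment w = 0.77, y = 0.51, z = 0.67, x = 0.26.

¬x: Gödel ¬ of 0.26 = 0 (operand ≠ 0)
¬¬x: Gödel ¬ of 0 = 1 (operand is 0)
¬z: Gödel ¬ of 0.67 = 0 (operand ≠ 0)
¬w: Gödel ¬ of 0.77 = 0 (operand ≠ 0)
(x ∧ ¬w) = min(0.26, 0) = 0
(¬z → (x ∧ ¬w)): 0 ≤ 0, so result = 1
¬(¬z → (x ∧ ¬w)): Gödel ¬ of 1 = 0 (operand ≠ 0)
(¬¬x ∧ ¬(¬z → (x ∧ ¬w))) = min(1, 0) = 0
¬(¬¬x ∧ ¬(¬z → (x ∧ ¬w))): Gödel ¬ of 0 = 1 (operand is 0)
(x ∨ y) = max(0.26, 0.51) = 0.51
(w → z): 0.77 > 0.67, so result = 0.67
¬(w → z): Gödel ¬ of 0.67 = 0 (operand ≠ 0)
¬y: Gödel ¬ of 0.51 = 0 (operand ≠ 0)
(¬(w → z) ∧ ¬y) = min(0, 0) = 0
(x ∧ (¬(w → z) ∧ ¬y)) = min(0.26, 0) = 0
((x ∨ y) ∧ (x ∧ (¬(w → z) ∧ ¬y))) = min(0.51, 0) = 0
¬((x ∨ y) ∧ (x ∧ (¬(w → z) ∧ ¬y))): Gödel ¬ of 0 = 1 (operand is 0)
(¬(¬¬x ∧ ¬(¬z → (x ∧ ¬w))) → ¬((x ∨ y) ∧ (x ∧ (¬(w → z) ∧ ¬y)))): 1 ≤ 1, so result = 1
(x ∨ y) = max(0.26, 0.51) = 0.51
(w → z): 0.77 > 0.67, so result = 0.67
¬(w → z): Gödel ¬ of 0.67 = 0 (operand ≠ 0)
¬y: Gödel ¬ of 0.51 = 0 (operand ≠ 0)
(¬(w → z) ∧ ¬y) = min(0, 0) = 0
(x ∧ (¬(w → z) ∧ ¬y)) = min(0.26, 0) = 0
((x ∨ y) ∧ (x ∧ (¬(w → z) ∧ ¬y))) = min(0.51, 0) = 0
¬((x ∨ y) ∧ (x ∧ (¬(w → z) ∧ ¬y))): Gödel ¬ of 0 = 1 (operand is 0)
¬x: Gödel ¬ of 0.26 = 0 (operand ≠ 0)
¬¬x: Gödel ¬ of 0 = 1 (operand is 0)
¬z: Gödel ¬ of 0.67 = 0 (operand ≠ 0)
¬w: Gödel ¬ of 0.77 = 0 (operand ≠ 0)
(x ∧ ¬w) = min(0.26, 0) = 0
(¬z → (x ∧ ¬w)): 0 ≤ 0, so result = 1
¬(¬z → (x ∧ ¬w)): Gödel ¬ of 1 = 0 (operand ≠ 0)
(¬¬x ∧ ¬(¬z → (x ∧ ¬w))) = min(1, 0) = 0
¬(¬¬x ∧ ¬(¬z → (x ∧ ¬w))): Gödel ¬ of 0 = 1 (operand is 0)
(¬((x ∨ y) ∧ (x ∧ (¬(w → z) ∧ ¬y))) → ¬(¬¬x ∧ ¬(¬z → (x ∧ ¬w)))): 1 ≤ 1, so result = 1
((¬(¬¬x ∧ ¬(¬z → (x ∧ ¬w))) → ¬((x ∨ y) ∧ (x ∧ (¬(w → z) ∧ ¬y)))) ∨ (¬((x ∨ y) ∧ (x ∧ (¬(w → z) ∧ ¬y))) → ¬(¬¬x ∧ ¬(¬z → (x ∧ ¬w))))) = max(1, 1) = 1

1.00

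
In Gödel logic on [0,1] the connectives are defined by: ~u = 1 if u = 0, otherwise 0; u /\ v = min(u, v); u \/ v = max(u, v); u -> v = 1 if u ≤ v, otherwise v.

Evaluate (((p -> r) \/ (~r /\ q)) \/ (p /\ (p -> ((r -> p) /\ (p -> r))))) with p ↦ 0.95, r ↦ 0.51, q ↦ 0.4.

0.51

(p -> r): 0.95 > 0.51, so result = 0.51
~r: Gödel ¬ of 0.51 = 0 (operand ≠ 0)
(~r /\ q) = min(0, 0.4) = 0
((p -> r) \/ (~r /\ q)) = max(0.51, 0) = 0.51
(r -> p): 0.51 ≤ 0.95, so result = 1
(p -> r): 0.95 > 0.51, so result = 0.51
((r -> p) /\ (p -> r)) = min(1, 0.51) = 0.51
(p -> ((r -> p) /\ (p -> r))): 0.95 > 0.51, so result = 0.51
(p /\ (p -> ((r -> p) /\ (p -> r)))) = min(0.95, 0.51) = 0.51
(((p -> r) \/ (~r /\ q)) \/ (p /\ (p -> ((r -> p) /\ (p -> r))))) = max(0.51, 0.51) = 0.51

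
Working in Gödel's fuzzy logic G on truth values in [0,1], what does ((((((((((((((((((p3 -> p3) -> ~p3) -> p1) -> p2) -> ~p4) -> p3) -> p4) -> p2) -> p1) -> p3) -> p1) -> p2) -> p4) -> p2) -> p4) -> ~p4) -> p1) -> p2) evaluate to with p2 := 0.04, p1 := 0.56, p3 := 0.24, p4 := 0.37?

0.04

(p3 -> p3): 0.24 ≤ 0.24, so result = 1
~p3: Gödel ¬ of 0.24 = 0 (operand ≠ 0)
((p3 -> p3) -> ~p3): 1 > 0, so result = 0
(((p3 -> p3) -> ~p3) -> p1): 0 ≤ 0.56, so result = 1
((((p3 -> p3) -> ~p3) -> p1) -> p2): 1 > 0.04, so result = 0.04
~p4: Gödel ¬ of 0.37 = 0 (operand ≠ 0)
(((((p3 -> p3) -> ~p3) -> p1) -> p2) -> ~p4): 0.04 > 0, so result = 0
((((((p3 -> p3) -> ~p3) -> p1) -> p2) -> ~p4) -> p3): 0 ≤ 0.24, so result = 1
(((((((p3 -> p3) -> ~p3) -> p1) -> p2) -> ~p4) -> p3) -> p4): 1 > 0.37, so result = 0.37
((((((((p3 -> p3) -> ~p3) -> p1) -> p2) -> ~p4) -> p3) -> p4) -> p2): 0.37 > 0.04, so result = 0.04
(((((((((p3 -> p3) -> ~p3) -> p1) -> p2) -> ~p4) -> p3) -> p4) -> p2) -> p1): 0.04 ≤ 0.56, so result = 1
((((((((((p3 -> p3) -> ~p3) -> p1) -> p2) -> ~p4) -> p3) -> p4) -> p2) -> p1) -> p3): 1 > 0.24, so result = 0.24
(((((((((((p3 -> p3) -> ~p3) -> p1) -> p2) -> ~p4) -> p3) -> p4) -> p2) -> p1) -> p3) -> p1): 0.24 ≤ 0.56, so result = 1
((((((((((((p3 -> p3) -> ~p3) -> p1) -> p2) -> ~p4) -> p3) -> p4) -> p2) -> p1) -> p3) -> p1) -> p2): 1 > 0.04, so result = 0.04
(((((((((((((p3 -> p3) -> ~p3) -> p1) -> p2) -> ~p4) -> p3) -> p4) -> p2) -> p1) -> p3) -> p1) -> p2) -> p4): 0.04 ≤ 0.37, so result = 1
((((((((((((((p3 -> p3) -> ~p3) -> p1) -> p2) -> ~p4) -> p3) -> p4) -> p2) -> p1) -> p3) -> p1) -> p2) -> p4) -> p2): 1 > 0.04, so result = 0.04
(((((((((((((((p3 -> p3) -> ~p3) -> p1) -> p2) -> ~p4) -> p3) -> p4) -> p2) -> p1) -> p3) -> p1) -> p2) -> p4) -> p2) -> p4): 0.04 ≤ 0.37, so result = 1
~p4: Gödel ¬ of 0.37 = 0 (operand ≠ 0)
((((((((((((((((p3 -> p3) -> ~p3) -> p1) -> p2) -> ~p4) -> p3) -> p4) -> p2) -> p1) -> p3) -> p1) -> p2) -> p4) -> p2) -> p4) -> ~p4): 1 > 0, so result = 0
(((((((((((((((((p3 -> p3) -> ~p3) -> p1) -> p2) -> ~p4) -> p3) -> p4) -> p2) -> p1) -> p3) -> p1) -> p2) -> p4) -> p2) -> p4) -> ~p4) -> p1): 0 ≤ 0.56, so result = 1
((((((((((((((((((p3 -> p3) -> ~p3) -> p1) -> p2) -> ~p4) -> p3) -> p4) -> p2) -> p1) -> p3) -> p1) -> p2) -> p4) -> p2) -> p4) -> ~p4) -> p1) -> p2): 1 > 0.04, so result = 0.04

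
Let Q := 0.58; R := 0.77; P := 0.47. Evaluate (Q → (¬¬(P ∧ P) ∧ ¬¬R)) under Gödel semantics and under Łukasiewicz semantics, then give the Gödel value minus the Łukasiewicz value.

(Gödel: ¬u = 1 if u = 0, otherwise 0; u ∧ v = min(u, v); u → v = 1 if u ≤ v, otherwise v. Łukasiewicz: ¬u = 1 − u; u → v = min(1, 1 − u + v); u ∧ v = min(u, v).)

0.11

Gödel evaluation:
  (P ∧ P) = min(0.47, 0.47) = 0.47
  ¬(P ∧ P): Gödel ¬ of 0.47 = 0 (operand ≠ 0)
  ¬¬(P ∧ P): Gödel ¬ of 0 = 1 (operand is 0)
  ¬R: Gödel ¬ of 0.77 = 0 (operand ≠ 0)
  ¬¬R: Gödel ¬ of 0 = 1 (operand is 0)
  (¬¬(P ∧ P) ∧ ¬¬R) = min(1, 1) = 1
  (Q → (¬¬(P ∧ P) ∧ ¬¬R)): 0.58 ≤ 1, so result = 1
  Gödel value = 1
Łukasiewicz evaluation:
  (P ∧ P) = min(0.47, 0.47) = 0.47
  ¬(P ∧ P): Łukasiewicz ¬ gives 1 − 0.47 = 0.53
  ¬¬(P ∧ P): Łukasiewicz ¬ gives 1 − 0.53 = 0.47
  ¬R: Łukasiewicz ¬ gives 1 − 0.77 = 0.23
  ¬¬R: Łukasiewicz ¬ gives 1 − 0.23 = 0.77
  (¬¬(P ∧ P) ∧ ¬¬R) = min(0.47, 0.77) = 0.47
  (Q → (¬¬(P ∧ P) ∧ ¬¬R)): min(1, 1 − 0.58 + 0.47) = 0.89
  Łukasiewicz value = 0.89
Difference: 1 − 0.89 = 0.11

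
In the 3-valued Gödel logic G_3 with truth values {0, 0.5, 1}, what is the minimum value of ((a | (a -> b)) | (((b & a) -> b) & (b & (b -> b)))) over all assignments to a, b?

0.50

The minimum is attained at a = 0.5, b = 0:
  (a -> b): 0.5 > 0, so result = 0
  (a | (a -> b)) = max(0.5, 0) = 0.5
  (b & a) = min(0, 0.5) = 0
  ((b & a) -> b): 0 ≤ 0, so result = 1
  (b -> b): 0 ≤ 0, so result = 1
  (b & (b -> b)) = min(0, 1) = 0
  (((b & a) -> b) & (b & (b -> b))) = min(1, 0) = 0
  ((a | (a -> b)) | (((b & a) -> b) & (b & (b -> b)))) = max(0.5, 0) = 0.5
Checking all 9 assignments confirms none give a value below 0.50.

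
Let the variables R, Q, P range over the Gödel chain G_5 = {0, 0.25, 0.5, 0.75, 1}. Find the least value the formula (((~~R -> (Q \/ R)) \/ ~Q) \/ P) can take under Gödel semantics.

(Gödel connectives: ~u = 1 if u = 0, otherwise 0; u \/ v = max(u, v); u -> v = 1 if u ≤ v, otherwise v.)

The minimum is attained at R = 0.25, Q = 0.25, P = 0:
  ~R: Gödel ¬ of 0.25 = 0 (operand ≠ 0)
  ~~R: Gödel ¬ of 0 = 1 (operand is 0)
  (Q \/ R) = max(0.25, 0.25) = 0.25
  (~~R -> (Q \/ R)): 1 > 0.25, so result = 0.25
  ~Q: Gödel ¬ of 0.25 = 0 (operand ≠ 0)
  ((~~R -> (Q \/ R)) \/ ~Q) = max(0.25, 0) = 0.25
  (((~~R -> (Q \/ R)) \/ ~Q) \/ P) = max(0.25, 0) = 0.25
Checking all 125 assignments confirms none give a value below 0.25.

0.25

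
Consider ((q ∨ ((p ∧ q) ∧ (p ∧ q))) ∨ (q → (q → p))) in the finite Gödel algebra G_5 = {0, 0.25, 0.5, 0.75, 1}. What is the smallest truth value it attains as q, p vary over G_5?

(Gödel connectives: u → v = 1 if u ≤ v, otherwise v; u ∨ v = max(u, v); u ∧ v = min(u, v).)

The minimum is attained at q = 0.25, p = 0:
  (p ∧ q) = min(0, 0.25) = 0
  (p ∧ q) = min(0, 0.25) = 0
  ((p ∧ q) ∧ (p ∧ q)) = min(0, 0) = 0
  (q ∨ ((p ∧ q) ∧ (p ∧ q))) = max(0.25, 0) = 0.25
  (q → p): 0.25 > 0, so result = 0
  (q → (q → p)): 0.25 > 0, so result = 0
  ((q ∨ ((p ∧ q) ∧ (p ∧ q))) ∨ (q → (q → p))) = max(0.25, 0) = 0.25
Checking all 25 assignments confirms none give a value below 0.25.

0.25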